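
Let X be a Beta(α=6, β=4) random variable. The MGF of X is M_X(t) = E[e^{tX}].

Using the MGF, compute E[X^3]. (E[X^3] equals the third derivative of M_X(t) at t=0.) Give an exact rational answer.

M_X(t) = ₁F₁(6; 10; t)
D^3[M](t) = 14*₁F₁(9; 13; t)/55

E[X^3] = D^3[M](0) = 14/55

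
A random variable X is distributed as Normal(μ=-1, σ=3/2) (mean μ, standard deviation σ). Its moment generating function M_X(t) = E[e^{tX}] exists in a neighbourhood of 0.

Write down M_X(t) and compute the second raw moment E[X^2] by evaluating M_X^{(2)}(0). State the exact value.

E[X^2] = M^(2)(0) = 13/4

M_X(t) = e^(9*t^2/8 - t)
M^(2)(t) = (81*t^2*e^(9*t^2/8) - 72*t*e^(9*t^2/8) + 52*e^(9*t^2/8))*e^(-t)/16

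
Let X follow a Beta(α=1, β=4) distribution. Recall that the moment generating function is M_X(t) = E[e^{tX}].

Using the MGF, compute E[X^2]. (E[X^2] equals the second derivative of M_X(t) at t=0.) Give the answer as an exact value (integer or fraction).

M_X(t) = ₁F₁(1; 5; t)
D^2[M](t) = ₁F₁(3; 7; t)/15

E[X^2] = D^2[M](0) = 1/15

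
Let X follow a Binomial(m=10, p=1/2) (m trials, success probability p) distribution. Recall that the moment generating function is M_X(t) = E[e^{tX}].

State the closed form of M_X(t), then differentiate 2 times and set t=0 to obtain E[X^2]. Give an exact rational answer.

M_X(t) = (e^(t)/2 + 1/2)^10

E[X^2] = M^(2)(0) = 55/2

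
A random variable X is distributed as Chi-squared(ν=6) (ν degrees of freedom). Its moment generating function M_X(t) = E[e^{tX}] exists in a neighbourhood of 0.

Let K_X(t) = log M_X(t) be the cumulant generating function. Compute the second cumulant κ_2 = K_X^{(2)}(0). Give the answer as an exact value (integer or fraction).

κ_2 = K^(2)(0) = 12

M_X(t) = (1 - 2*t)^(-3)
K_X(t) = log M_X(t) = -3*log(1 - 2*t)
K^(2)(t) = 12/(4*t^2 - 4*t + 1)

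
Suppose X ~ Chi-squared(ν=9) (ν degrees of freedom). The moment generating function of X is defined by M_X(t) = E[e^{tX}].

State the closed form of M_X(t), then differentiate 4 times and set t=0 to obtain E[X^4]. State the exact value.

M_X(t) = (1 - 2*t)^(-9/2)
dM/dt = -9/(32*t^5*√(1 - 2*t) - 80*t^4*√(1 - 2*t) + 80*t^3*√(1 - 2*t) - 40*t^2*√(1 - 2*t) + 10*t*√(1 - 2*t) - √(1 - 2*t))
d^2M/dt^2 = 99/(64*t^6*√(1 - 2*t) - 192*t^5*√(1 - 2*t) + 240*t^4*√(1 - 2*t) - 160*t^3*√(1 - 2*t) + 60*t^2*√(1 - 2*t) - 12*t*√(1 - 2*t) + √(1 - 2*t))

E[X^4] = d^4M/dt^4 |_{t=0} = 19305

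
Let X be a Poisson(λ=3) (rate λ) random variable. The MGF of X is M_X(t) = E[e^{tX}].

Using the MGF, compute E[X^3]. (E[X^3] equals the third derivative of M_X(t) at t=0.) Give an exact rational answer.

E[X^3] = M^(3)(0) = 57

M_X(t) = e^(3*e^(t) - 3)
M^(3)(t) = (27*e^(3*t)*e^(3*e^(t)) + 27*e^(2*t)*e^(3*e^(t)) + 3*e^(t)*e^(3*e^(t)))*e^(-3)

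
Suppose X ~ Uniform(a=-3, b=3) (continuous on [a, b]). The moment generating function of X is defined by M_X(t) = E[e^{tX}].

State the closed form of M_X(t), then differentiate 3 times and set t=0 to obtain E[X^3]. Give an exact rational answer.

M_X(t) = (e^(3*t) - e^(-3*t))/(6*t)
M^(3)(t) = (9*t^3*e^(6*t) + 9*t^3 - 9*t^2*e^(6*t) + 9*t^2 + 6*t*e^(6*t) + 6*t - 2*e^(6*t) + 2)*e^(-3*t)/(2*t^4)

E[X^3] = M^(3)(0) = 0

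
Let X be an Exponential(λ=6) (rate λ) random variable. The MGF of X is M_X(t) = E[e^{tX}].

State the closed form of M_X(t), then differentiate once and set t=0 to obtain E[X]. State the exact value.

M_X(t) = 6/(6 - t)
M^(1)(t) = 6/(t^2 - 12*t + 36)

E[X] = M^(1)(0) = 1/6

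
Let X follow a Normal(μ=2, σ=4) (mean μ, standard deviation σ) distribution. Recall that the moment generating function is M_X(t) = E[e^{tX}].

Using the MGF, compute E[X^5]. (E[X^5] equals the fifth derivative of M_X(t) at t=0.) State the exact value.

E[X^5] = D^5[M](0) = 8992

M_X(t) = e^(8*t^2 + 2*t)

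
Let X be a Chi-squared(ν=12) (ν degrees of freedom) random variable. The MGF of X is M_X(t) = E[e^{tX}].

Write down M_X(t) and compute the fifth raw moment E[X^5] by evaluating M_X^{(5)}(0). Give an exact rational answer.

M_X(t) = (1 - 2*t)^(-6)
M′(t) = -12/(128*t^7 - 448*t^6 + 672*t^5 - 560*t^4 + 280*t^3 - 84*t^2 + 14*t - 1)
M′′(t) = 168/(256*t^8 - 1024*t^7 + 1792*t^6 - 1792*t^5 + 1120*t^4 - 448*t^3 + 112*t^2 - 16*t + 1)
M′′′(t) = -2688/(512*t^9 - 2304*t^8 + 4608*t^7 - 5376*t^6 + 4032*t^5 - 2016*t^4 + 672*t^3 - 144*t^2 + 18*t - 1)
M′′′′(t) = 48384/(1024*t^10 - 5120*t^9 + 11520*t^8 - 15360*t^7 + 13440*t^6 - 8064*t^5 + 3360*t^4 - 960*t^3 + 180*t^2 - 20*t + 1)
M′′′′′(t) = -967680/(2048*t^11 - 11264*t^10 + 28160*t^9 - 42240*t^8 + 42240*t^7 - 29568*t^6 + 14784*t^5 - 5280*t^4 + 1320*t^3 - 220*t^2 + 22*t - 1)

E[X^5] = M′′′′′(0) = 967680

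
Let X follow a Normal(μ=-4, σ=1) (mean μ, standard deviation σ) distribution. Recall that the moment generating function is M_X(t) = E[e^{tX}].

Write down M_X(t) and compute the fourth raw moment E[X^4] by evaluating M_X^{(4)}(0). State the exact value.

M_X(t) = e^(t^2/2 - 4*t)
M^(4)(t) = (t^4*e^(t^2/2) - 16*t^3*e^(t^2/2) + 102*t^2*e^(t^2/2) - 304*t*e^(t^2/2) + 355*e^(t^2/2))*e^(-4*t)

E[X^4] = M^(4)(0) = 355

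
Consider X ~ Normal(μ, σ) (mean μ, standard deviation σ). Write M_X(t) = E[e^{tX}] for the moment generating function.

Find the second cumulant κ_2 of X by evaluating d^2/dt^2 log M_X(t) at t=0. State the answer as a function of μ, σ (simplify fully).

κ_2 = K′′(0) = σ^2

M_X(t) = e^(μ*t + σ^2*t^2/2)
K_X(t) = log M_X(t) = μ*t + σ^2*t^2/2
K′(t) = μ + σ^2*t
K′′(t) = σ^2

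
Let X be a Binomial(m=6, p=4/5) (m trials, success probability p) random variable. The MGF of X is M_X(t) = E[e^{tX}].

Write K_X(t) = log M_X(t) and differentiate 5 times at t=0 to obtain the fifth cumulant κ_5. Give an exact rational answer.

M_X(t) = (4*e^(t)/5 + 1/5)^6
K_X(t) = log M_X(t) = 6*log(4*e^(t)/5 + 1/5)
D^5[K](t) = (-1536*e^(4*t) + 4224*e^(3*t) - 1056*e^(2*t) + 24*e^(t))/(1024*e^(5*t) + 1280*e^(4*t) + 640*e^(3*t) + 160*e^(2*t) + 20*e^(t) + 1)

κ_5 = D^5[K](0) = 1656/3125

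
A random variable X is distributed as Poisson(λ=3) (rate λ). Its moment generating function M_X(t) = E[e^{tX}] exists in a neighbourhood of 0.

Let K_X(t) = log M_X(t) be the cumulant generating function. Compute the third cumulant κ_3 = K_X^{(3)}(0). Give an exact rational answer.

κ_3 = D^3[K](0) = 3

M_X(t) = e^(3*e^(t) - 3)
K_X(t) = log M_X(t) = 3*e^(t) - 3
D^3[K](t) = 3*e^(t)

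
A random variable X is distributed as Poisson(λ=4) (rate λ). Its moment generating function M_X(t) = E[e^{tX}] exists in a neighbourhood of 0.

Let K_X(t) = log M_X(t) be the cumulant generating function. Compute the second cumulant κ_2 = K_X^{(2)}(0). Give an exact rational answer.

κ_2 = D^2[K](0) = 4

M_X(t) = e^(4*e^(t) - 4)
K_X(t) = log M_X(t) = 4*e^(t) - 4
D^2[K](t) = 4*e^(t)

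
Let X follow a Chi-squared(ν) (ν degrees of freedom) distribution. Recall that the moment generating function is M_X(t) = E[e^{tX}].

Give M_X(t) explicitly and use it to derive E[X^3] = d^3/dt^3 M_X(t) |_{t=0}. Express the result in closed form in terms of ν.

M_X(t) = (1 - 2*t)^(-ν/2)
M′(t) = -ν/(2*t*(1 - 2*t)^(ν/2) - (1 - 2*t)^(ν/2))
M′′(t) = (ν^2 + 2*ν)/(4*t^2*(1 - 2*t)^(ν/2) - 4*t*(1 - 2*t)^(ν/2) + (1 - 2*t)^(ν/2))
M′′′(t) = (-ν^3 - 6*ν^2 - 8*ν)/(8*t^3*(1 - 2*t)^(ν/2) - 12*t^2*(1 - 2*t)^(ν/2) + 6*t*(1 - 2*t)^(ν/2) - (1 - 2*t)^(ν/2))

E[X^3] = M′′′(0) = ν*(ν^2 + 6*ν + 8)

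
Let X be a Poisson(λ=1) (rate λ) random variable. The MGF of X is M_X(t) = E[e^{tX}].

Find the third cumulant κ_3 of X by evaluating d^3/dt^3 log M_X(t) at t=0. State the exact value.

κ_3 = D^3[K](0) = 1

M_X(t) = e^(e^(t) - 1)
K_X(t) = log M_X(t) = e^(t) - 1
D^3[K](t) = e^(t)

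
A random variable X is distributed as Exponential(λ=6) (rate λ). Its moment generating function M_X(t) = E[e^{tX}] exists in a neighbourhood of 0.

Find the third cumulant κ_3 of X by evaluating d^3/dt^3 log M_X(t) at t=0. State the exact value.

κ_3 = d^3K/dt^3 |_{t=0} = 1/108

M_X(t) = 6/(6 - t)
K_X(t) = log M_X(t) = -log(6 - t) + log(6)
dK/dt = -1/(t - 6)
d^2K/dt^2 = 1/(t^2 - 12*t + 36)
d^3K/dt^3 = -2/(t^3 - 18*t^2 + 108*t - 216)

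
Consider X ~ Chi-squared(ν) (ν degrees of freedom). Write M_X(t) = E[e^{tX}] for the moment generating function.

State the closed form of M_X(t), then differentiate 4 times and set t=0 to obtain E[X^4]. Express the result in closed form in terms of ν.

E[X^4] = D^4[M](0) = ν*(ν^3 + 12*ν^2 + 44*ν + 48)

M_X(t) = (1 - 2*t)^(-ν/2)
D^4[M](t) = (ν^4 + 12*ν^3 + 44*ν^2 + 48*ν)/(16*t^4*(1 - 2*t)^(ν/2) - 32*t^3*(1 - 2*t)^(ν/2) + 24*t^2*(1 - 2*t)^(ν/2) - 8*t*(1 - 2*t)^(ν/2) + (1 - 2*t)^(ν/2))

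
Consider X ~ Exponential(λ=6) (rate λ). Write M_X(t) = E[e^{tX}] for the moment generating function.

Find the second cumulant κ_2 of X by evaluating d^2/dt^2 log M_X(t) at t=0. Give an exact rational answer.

M_X(t) = 6/(6 - t)
K_X(t) = log M_X(t) = -log(6 - t) + log(6)
K′(t) = -1/(t - 6)
K′′(t) = 1/(t^2 - 12*t + 36)

κ_2 = K′′(0) = 1/36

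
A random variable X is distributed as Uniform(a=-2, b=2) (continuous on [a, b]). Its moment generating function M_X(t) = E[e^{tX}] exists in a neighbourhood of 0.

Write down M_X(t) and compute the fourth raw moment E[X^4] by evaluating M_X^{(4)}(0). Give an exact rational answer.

M_X(t) = (e^(2*t) - e^(-2*t))/(4*t)
M^(4)(t) = (4*t^4*e^(4*t) - 4*t^4 - 8*t^3*e^(4*t) - 8*t^3 + 12*t^2*e^(4*t) - 12*t^2 - 12*t*e^(4*t) - 12*t + 6*e^(4*t) - 6)*e^(-2*t)/t^5

E[X^4] = M^(4)(0) = 16/5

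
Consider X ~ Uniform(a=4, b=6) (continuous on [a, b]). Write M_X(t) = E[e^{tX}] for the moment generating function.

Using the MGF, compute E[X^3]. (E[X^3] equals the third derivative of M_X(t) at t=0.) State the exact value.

M_X(t) = (e^(6*t) - e^(4*t))/(2*t)
M′(t) = (6*t*e^(6*t) - 4*t*e^(4*t) - e^(6*t) + e^(4*t))/(2*t^2)
M′′(t) = (18*t^2*e^(6*t) - 8*t^2*e^(4*t) - 6*t*e^(6*t) + 4*t*e^(4*t) + e^(6*t) - e^(4*t))/t^3
M′′′(t) = (108*t^3*e^(6*t) - 32*t^3*e^(4*t) - 54*t^2*e^(6*t) + 24*t^2*e^(4*t) + 18*t*e^(6*t) - 12*t*e^(4*t) - 3*e^(6*t) + 3*e^(4*t))/t^4

E[X^3] = M′′′(0) = 130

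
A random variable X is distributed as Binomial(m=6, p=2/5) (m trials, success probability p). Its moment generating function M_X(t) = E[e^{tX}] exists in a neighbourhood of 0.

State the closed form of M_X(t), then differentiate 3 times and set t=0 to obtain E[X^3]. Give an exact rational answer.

E[X^3] = M^(3)(0) = 612/25

M_X(t) = (2*e^(t)/5 + 3/5)^6
M^(3)(t) = 13824*e^(6*t)/15625 + 576*e^(5*t)/125 + 27648*e^(4*t)/3125 + 23328*e^(3*t)/3125 + 7776*e^(2*t)/3125 + 2916*e^(t)/15625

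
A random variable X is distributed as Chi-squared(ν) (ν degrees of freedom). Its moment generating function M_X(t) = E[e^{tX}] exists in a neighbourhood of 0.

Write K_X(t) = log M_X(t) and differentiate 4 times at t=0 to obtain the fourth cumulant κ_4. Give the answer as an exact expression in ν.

M_X(t) = (1 - 2*t)^(-ν/2)
K_X(t) = log M_X(t) = -ν*log(1 - 2*t)/2
dK/dt = -ν/(2*t - 1)
d^2K/dt^2 = 2*ν/(4*t^2 - 4*t + 1)
d^3K/dt^3 = -8*ν/(8*t^3 - 12*t^2 + 6*t - 1)
d^4K/dt^4 = 48*ν/(16*t^4 - 32*t^3 + 24*t^2 - 8*t + 1)

κ_4 = d^4K/dt^4 |_{t=0} = 48*ν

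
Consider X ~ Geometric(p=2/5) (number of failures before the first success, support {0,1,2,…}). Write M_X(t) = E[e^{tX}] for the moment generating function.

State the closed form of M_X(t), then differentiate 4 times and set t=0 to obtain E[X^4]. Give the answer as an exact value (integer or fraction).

M_X(t) = 2/(5*(1 - 3*e^(t)/5))
M^(4)(t) = (-162*e^(4*t) - 2970*e^(3*t) - 4950*e^(2*t) - 750*e^(t))/(243*e^(5*t) - 2025*e^(4*t) + 6750*e^(3*t) - 11250*e^(2*t) + 9375*e^(t) - 3125)

E[X^4] = M^(4)(0) = 276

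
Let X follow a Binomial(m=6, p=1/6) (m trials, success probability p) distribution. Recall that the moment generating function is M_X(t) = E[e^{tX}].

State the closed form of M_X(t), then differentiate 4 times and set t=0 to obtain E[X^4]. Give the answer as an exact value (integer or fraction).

M_X(t) = (e^(t)/6 + 5/6)^6
D^4[M](t) = e^(6*t)/36 + 3125*e^(5*t)/7776 + 500*e^(4*t)/243 + 625*e^(3*t)/144 + 3125*e^(2*t)/972 + 3125*e^(t)/7776

E[X^4] = D^4[M](0) = 94/9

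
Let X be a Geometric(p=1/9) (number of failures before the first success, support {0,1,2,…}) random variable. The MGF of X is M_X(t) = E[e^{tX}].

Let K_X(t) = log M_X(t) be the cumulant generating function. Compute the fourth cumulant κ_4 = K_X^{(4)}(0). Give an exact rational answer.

M_X(t) = 1/(9*(1 - 8*e^(t)/9))
K_X(t) = log M_X(t) = -log(1 - 8*e^(t)/9) - 2*log(3)
dK/dt = -8*e^(t)/(8*e^(t) - 9)
d^2K/dt^2 = 72*e^(t)/(64*e^(2*t) - 144*e^(t) + 81)
d^3K/dt^3 = (-576*e^(2*t) - 648*e^(t))/(512*e^(3*t) - 1728*e^(2*t) + 1944*e^(t) - 729)
d^4K/dt^4 = (4608*e^(3*t) + 20736*e^(2*t) + 5832*e^(t))/(4096*e^(4*t) - 18432*e^(3*t) + 31104*e^(2*t) - 23328*e^(t) + 6561)

κ_4 = d^4K/dt^4 |_{t=0} = 31176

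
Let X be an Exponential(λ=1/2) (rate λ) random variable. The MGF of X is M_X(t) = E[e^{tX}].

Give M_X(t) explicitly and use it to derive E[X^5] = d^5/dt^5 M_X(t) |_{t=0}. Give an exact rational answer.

E[X^5] = D^5[M](0) = 3840

M_X(t) = 1/(2*(1/2 - t))
D^5[M](t) = 3840/(64*t^6 - 192*t^5 + 240*t^4 - 160*t^3 + 60*t^2 - 12*t + 1)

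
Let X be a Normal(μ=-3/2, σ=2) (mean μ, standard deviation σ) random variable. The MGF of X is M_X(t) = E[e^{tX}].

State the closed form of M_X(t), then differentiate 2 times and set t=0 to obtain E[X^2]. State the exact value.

M_X(t) = e^(2*t^2 - 3*t/2)
D^2[M](t) = (64*t^2*e^(2*t^2) - 48*t*e^(2*t^2) + 25*e^(2*t^2))*e^(-3*t/2)/4

E[X^2] = D^2[M](0) = 25/4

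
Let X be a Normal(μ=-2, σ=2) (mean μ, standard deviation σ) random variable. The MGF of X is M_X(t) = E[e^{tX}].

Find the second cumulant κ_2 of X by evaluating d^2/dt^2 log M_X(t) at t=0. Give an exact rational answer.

κ_2 = D^2[K](0) = 4

M_X(t) = e^(2*t^2 - 2*t)
K_X(t) = log M_X(t) = 2*t^2 - 2*t
D^2[K](t) = 4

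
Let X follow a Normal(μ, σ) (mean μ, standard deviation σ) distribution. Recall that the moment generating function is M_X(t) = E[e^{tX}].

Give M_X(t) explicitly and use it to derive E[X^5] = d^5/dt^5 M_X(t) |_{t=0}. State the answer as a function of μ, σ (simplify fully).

M_X(t) = e^(μ*t + σ^2*t^2/2)

E[X^5] = D^5[M](0) = μ*(μ^4 + 10*μ^2*σ^2 + 15*σ^4)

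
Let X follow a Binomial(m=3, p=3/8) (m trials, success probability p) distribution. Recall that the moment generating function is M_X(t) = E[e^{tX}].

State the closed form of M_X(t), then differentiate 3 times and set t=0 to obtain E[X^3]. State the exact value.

E[X^3] = M^(3)(0) = 1017/256

M_X(t) = (3*e^(t)/8 + 5/8)^3
M^(3)(t) = 729*e^(3*t)/512 + 135*e^(2*t)/64 + 225*e^(t)/512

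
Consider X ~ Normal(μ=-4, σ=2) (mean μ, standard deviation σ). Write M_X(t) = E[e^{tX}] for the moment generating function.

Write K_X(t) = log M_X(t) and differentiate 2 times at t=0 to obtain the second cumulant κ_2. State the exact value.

M_X(t) = e^(2*t^2 - 4*t)
K_X(t) = log M_X(t) = 2*t^2 - 4*t
K′(t) = 4*t - 4
K′′(t) = 4

κ_2 = K′′(0) = 4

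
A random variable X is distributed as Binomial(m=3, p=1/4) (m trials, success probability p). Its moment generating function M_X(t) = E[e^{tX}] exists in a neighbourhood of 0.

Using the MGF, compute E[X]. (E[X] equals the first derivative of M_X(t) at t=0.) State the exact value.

E[X] = D[M](0) = 3/4

M_X(t) = (e^(t)/4 + 3/4)^3
D[M](t) = 3*e^(3*t)/64 + 9*e^(2*t)/32 + 27*e^(t)/64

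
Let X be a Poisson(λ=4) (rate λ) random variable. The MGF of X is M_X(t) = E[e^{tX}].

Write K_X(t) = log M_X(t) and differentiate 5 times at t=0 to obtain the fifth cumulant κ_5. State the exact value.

κ_5 = D^5[K](0) = 4

M_X(t) = e^(4*e^(t) - 4)
K_X(t) = log M_X(t) = 4*e^(t) - 4
D^5[K](t) = 4*e^(t)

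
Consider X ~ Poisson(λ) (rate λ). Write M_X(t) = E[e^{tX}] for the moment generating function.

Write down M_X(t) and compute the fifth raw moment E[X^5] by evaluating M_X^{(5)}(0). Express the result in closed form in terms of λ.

M_X(t) = e^(λ*(e^(t) - 1))
D^5[M](t) = (λ^5*e^(5*t)*e^(λ*e^(t)) + 10*λ^4*e^(4*t)*e^(λ*e^(t)) + 25*λ^3*e^(3*t)*e^(λ*e^(t)) + 15*λ^2*e^(2*t)*e^(λ*e^(t)) + λ*e^(t)*e^(λ*e^(t)))*e^(-λ)

E[X^5] = D^5[M](0) = λ*(λ^4 + 10*λ^3 + 25*λ^2 + 15*λ + 1)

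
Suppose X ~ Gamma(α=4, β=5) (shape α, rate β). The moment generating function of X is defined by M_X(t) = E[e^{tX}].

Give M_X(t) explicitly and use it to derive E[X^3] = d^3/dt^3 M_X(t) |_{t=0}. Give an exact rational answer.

E[X^3] = d^3M/dt^3 |_{t=0} = 24/25

M_X(t) = 625/(5 - t)^4
dM/dt = -2500/(t^5 - 25*t^4 + 250*t^3 - 1250*t^2 + 3125*t - 3125)
d^2M/dt^2 = 12500/(t^6 - 30*t^5 + 375*t^4 - 2500*t^3 + 9375*t^2 - 18750*t + 15625)
d^3M/dt^3 = -75000/(t^7 - 35*t^6 + 525*t^5 - 4375*t^4 + 21875*t^3 - 65625*t^2 + 109375*t - 78125)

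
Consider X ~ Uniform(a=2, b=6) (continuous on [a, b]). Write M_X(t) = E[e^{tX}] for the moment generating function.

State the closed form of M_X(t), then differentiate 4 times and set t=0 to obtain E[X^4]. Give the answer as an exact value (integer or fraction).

M_X(t) = (e^(6*t) - e^(2*t))/(4*t)
D^4[M](t) = (324*t^4*e^(6*t) - 4*t^4*e^(2*t) - 216*t^3*e^(6*t) + 8*t^3*e^(2*t) + 108*t^2*e^(6*t) - 12*t^2*e^(2*t) - 36*t*e^(6*t) + 12*t*e^(2*t) + 6*e^(6*t) - 6*e^(2*t))/t^5

E[X^4] = D^4[M](0) = 1936/5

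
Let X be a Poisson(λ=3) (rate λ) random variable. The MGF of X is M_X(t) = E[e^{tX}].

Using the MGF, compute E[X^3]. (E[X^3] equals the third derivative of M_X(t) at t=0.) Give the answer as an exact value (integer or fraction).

E[X^3] = M^(3)(0) = 57

M_X(t) = e^(3*e^(t) - 3)
M^(3)(t) = (27*e^(3*t)*e^(3*e^(t)) + 27*e^(2*t)*e^(3*e^(t)) + 3*e^(t)*e^(3*e^(t)))*e^(-3)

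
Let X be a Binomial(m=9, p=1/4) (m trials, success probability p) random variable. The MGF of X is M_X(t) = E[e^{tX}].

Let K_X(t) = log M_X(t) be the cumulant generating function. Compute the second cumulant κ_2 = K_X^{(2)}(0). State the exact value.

M_X(t) = (e^(t)/4 + 3/4)^9
K_X(t) = log M_X(t) = 9*log(e^(t)/4 + 3/4)
dK/dt = 9*e^(t)/(e^(t) + 3)
d^2K/dt^2 = 27*e^(t)/(e^(2*t) + 6*e^(t) + 9)

κ_2 = d^2K/dt^2 |_{t=0} = 27/16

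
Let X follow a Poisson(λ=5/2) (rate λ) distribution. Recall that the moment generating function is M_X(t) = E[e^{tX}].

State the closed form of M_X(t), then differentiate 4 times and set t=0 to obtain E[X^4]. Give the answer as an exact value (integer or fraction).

E[X^4] = d^4M/dt^4 |_{t=0} = 2865/16

M_X(t) = e^(5*e^(t)/2 - 5/2)
dM/dt = 5*e^(-5/2)*e^(t)*e^(5*e^(t)/2)/2
d^2M/dt^2 = (25*e^(2*t)*e^(5*e^(t)/2) + 10*e^(t)*e^(5*e^(t)/2))*e^(-5/2)/4
d^3M/dt^3 = (125*e^(3*t)*e^(5*e^(t)/2) + 150*e^(2*t)*e^(5*e^(t)/2) + 20*e^(t)*e^(5*e^(t)/2))*e^(-5/2)/8
d^4M/dt^4 = (625*e^(4*t)*e^(5*e^(t)/2) + 1500*e^(3*t)*e^(5*e^(t)/2) + 700*e^(2*t)*e^(5*e^(t)/2) + 40*e^(t)*e^(5*e^(t)/2))*e^(-5/2)/16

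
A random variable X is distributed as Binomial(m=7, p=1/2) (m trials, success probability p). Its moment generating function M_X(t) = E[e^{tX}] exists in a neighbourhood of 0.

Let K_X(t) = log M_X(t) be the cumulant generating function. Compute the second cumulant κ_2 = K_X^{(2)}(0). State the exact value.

κ_2 = K′′(0) = 7/4

M_X(t) = (e^(t)/2 + 1/2)^7
K_X(t) = log M_X(t) = 7*log(e^(t)/2 + 1/2)
K′(t) = 7*e^(t)/(e^(t) + 1)
K′′(t) = 7*e^(t)/(e^(2*t) + 2*e^(t) + 1)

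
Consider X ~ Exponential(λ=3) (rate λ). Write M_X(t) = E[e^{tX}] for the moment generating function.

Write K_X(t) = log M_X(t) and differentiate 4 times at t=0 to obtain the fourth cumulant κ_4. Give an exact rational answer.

κ_4 = K^(4)(0) = 2/27

M_X(t) = 3/(3 - t)
K_X(t) = log M_X(t) = -log(3 - t) + log(3)
K^(4)(t) = 6/(t^4 - 12*t^3 + 54*t^2 - 108*t + 81)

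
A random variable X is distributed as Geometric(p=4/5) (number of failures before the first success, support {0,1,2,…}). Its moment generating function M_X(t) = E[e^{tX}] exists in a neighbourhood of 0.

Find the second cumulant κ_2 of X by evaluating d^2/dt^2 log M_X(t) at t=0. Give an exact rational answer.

κ_2 = D^2[K](0) = 5/16

M_X(t) = 4/(5*(1 - e^(t)/5))
K_X(t) = log M_X(t) = -log(1 - e^(t)/5) - log(5) + 2*log(2)
D^2[K](t) = 5*e^(t)/(e^(2*t) - 10*e^(t) + 25)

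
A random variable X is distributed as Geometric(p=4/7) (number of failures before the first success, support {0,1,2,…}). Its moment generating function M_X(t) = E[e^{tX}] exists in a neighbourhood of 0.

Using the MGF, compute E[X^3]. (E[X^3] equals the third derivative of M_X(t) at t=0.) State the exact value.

E[X^3] = M^(3)(0) = 213/32

M_X(t) = 4/(7*(1 - 3*e^(t)/7))
M^(3)(t) = (108*e^(3*t) + 1008*e^(2*t) + 588*e^(t))/(81*e^(4*t) - 756*e^(3*t) + 2646*e^(2*t) - 4116*e^(t) + 2401)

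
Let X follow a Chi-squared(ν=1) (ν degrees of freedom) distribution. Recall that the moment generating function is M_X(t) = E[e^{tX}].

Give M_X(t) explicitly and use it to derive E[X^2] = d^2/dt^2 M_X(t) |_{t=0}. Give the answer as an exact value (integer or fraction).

M_X(t) = 1/√(1 - 2*t)
M′(t) = -1/(2*t*√(1 - 2*t) - √(1 - 2*t))
M′′(t) = 3/(4*t^2*√(1 - 2*t) - 4*t*√(1 - 2*t) + √(1 - 2*t))

E[X^2] = M′′(0) = 3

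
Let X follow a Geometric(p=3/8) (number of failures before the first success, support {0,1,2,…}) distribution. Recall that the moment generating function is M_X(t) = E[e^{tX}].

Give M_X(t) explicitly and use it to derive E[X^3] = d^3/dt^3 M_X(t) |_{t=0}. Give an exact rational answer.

E[X^3] = d^3M/dt^3 |_{t=0} = 415/9

M_X(t) = 3/(8*(1 - 5*e^(t)/8))
dM/dt = 15*e^(t)/(25*e^(2*t) - 80*e^(t) + 64)
d^2M/dt^2 = (-75*e^(2*t) - 120*e^(t))/(125*e^(3*t) - 600*e^(2*t) + 960*e^(t) - 512)
d^3M/dt^3 = (375*e^(3*t) + 2400*e^(2*t) + 960*e^(t))/(625*e^(4*t) - 4000*e^(3*t) + 9600*e^(2*t) - 10240*e^(t) + 4096)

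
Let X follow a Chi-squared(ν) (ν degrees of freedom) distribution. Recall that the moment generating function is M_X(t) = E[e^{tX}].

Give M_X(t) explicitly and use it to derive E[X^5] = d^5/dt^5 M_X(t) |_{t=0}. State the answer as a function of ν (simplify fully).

M_X(t) = (1 - 2*t)^(-ν/2)
dM/dt = -ν/(2*t*(1 - 2*t)^(ν/2) - (1 - 2*t)^(ν/2))
d^2M/dt^2 = (ν^2 + 2*ν)/(4*t^2*(1 - 2*t)^(ν/2) - 4*t*(1 - 2*t)^(ν/2) + (1 - 2*t)^(ν/2))
d^3M/dt^3 = (-ν^3 - 6*ν^2 - 8*ν)/(8*t^3*(1 - 2*t)^(ν/2) - 12*t^2*(1 - 2*t)^(ν/2) + 6*t*(1 - 2*t)^(ν/2) - (1 - 2*t)^(ν/2))
d^4M/dt^4 = (ν^4 + 12*ν^3 + 44*ν^2 + 48*ν)/(16*t^4*(1 - 2*t)^(ν/2) - 32*t^3*(1 - 2*t)^(ν/2) + 24*t^2*(1 - 2*t)^(ν/2) - 8*t*(1 - 2*t)^(ν/2) + (1 - 2*t)^(ν/2))

E[X^5] = d^5M/dt^5 |_{t=0} = ν*(ν^4 + 20*ν^3 + 140*ν^2 + 400*ν + 384)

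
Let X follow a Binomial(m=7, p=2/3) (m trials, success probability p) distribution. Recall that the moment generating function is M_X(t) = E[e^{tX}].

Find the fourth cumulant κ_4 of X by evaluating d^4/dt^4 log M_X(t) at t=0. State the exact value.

M_X(t) = (2*e^(t)/3 + 1/3)^7
K_X(t) = log M_X(t) = 7*log(2*e^(t)/3 + 1/3)
dK/dt = 14*e^(t)/(2*e^(t) + 1)
d^2K/dt^2 = 14*e^(t)/(4*e^(2*t) + 4*e^(t) + 1)
d^3K/dt^3 = (-28*e^(2*t) + 14*e^(t))/(8*e^(3*t) + 12*e^(2*t) + 6*e^(t) + 1)
d^4K/dt^4 = (56*e^(3*t) - 112*e^(2*t) + 14*e^(t))/(16*e^(4*t) + 32*e^(3*t) + 24*e^(2*t) + 8*e^(t) + 1)

κ_4 = d^4K/dt^4 |_{t=0} = -14/27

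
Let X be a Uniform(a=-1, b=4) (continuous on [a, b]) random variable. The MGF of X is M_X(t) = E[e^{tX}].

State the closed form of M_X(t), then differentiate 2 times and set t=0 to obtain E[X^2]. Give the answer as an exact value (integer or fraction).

E[X^2] = M^(2)(0) = 13/3

M_X(t) = (e^(4*t) - e^(-t))/(5*t)
M^(2)(t) = (16*t^2*e^(5*t) - t^2 - 8*t*e^(5*t) - 2*t + 2*e^(5*t) - 2)*e^(-t)/(5*t^3)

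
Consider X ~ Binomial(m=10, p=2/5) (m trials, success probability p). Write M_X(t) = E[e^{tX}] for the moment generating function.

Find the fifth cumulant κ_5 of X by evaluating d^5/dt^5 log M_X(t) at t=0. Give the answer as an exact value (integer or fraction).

κ_5 = D^5[K](0) = -564/625

M_X(t) = (2*e^(t)/5 + 3/5)^10
K_X(t) = log M_X(t) = 10*log(2*e^(t)/5 + 3/5)
D^5[K](t) = (-480*e^(4*t) + 7920*e^(3*t) - 11880*e^(2*t) + 1620*e^(t))/(32*e^(5*t) + 240*e^(4*t) + 720*e^(3*t) + 1080*e^(2*t) + 810*e^(t) + 243)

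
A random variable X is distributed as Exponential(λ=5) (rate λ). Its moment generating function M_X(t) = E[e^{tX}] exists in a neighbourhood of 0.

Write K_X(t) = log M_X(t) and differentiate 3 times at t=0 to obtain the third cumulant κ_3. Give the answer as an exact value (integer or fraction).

κ_3 = d^3K/dt^3 |_{t=0} = 2/125

M_X(t) = 5/(5 - t)
K_X(t) = log M_X(t) = -log(5 - t) + log(5)
dK/dt = -1/(t - 5)
d^2K/dt^2 = 1/(t^2 - 10*t + 25)
d^3K/dt^3 = -2/(t^3 - 15*t^2 + 75*t - 125)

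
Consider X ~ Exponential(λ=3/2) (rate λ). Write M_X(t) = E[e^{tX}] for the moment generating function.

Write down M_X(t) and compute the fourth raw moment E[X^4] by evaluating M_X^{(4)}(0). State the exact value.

M_X(t) = 3/(2*(3/2 - t))
M^(4)(t) = -1152/(32*t^5 - 240*t^4 + 720*t^3 - 1080*t^2 + 810*t - 243)

E[X^4] = M^(4)(0) = 128/27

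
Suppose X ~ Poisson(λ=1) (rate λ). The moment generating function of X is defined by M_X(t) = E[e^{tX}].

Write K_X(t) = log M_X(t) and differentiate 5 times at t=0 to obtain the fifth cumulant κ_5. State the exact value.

κ_5 = d^5K/dt^5 |_{t=0} = 1

M_X(t) = e^(e^(t) - 1)
K_X(t) = log M_X(t) = e^(t) - 1
dK/dt = e^(t)
d^2K/dt^2 = e^(t)
d^3K/dt^3 = e^(t)
d^4K/dt^4 = e^(t)
d^5K/dt^5 = e^(t)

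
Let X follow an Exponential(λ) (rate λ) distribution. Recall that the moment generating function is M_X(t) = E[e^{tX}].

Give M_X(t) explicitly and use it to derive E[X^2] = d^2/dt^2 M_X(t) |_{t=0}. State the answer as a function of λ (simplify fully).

E[X^2] = d^2M/dt^2 |_{t=0} = 2/λ^2

M_X(t) = λ/(λ - t)
dM/dt = λ/(λ^2 - 2*λ*t + t^2)
d^2M/dt^2 = -2*λ/(-λ^3 + 3*λ^2*t - 3*λ*t^2 + t^3)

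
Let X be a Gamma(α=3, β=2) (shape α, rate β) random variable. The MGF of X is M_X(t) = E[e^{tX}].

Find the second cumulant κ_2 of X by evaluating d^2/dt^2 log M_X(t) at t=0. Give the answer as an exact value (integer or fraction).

κ_2 = d^2K/dt^2 |_{t=0} = 3/4

M_X(t) = 8/(2 - t)^3
K_X(t) = log M_X(t) = -3*log(2 - t) + 3*log(2)
dK/dt = -3/(t - 2)
d^2K/dt^2 = 3/(t^2 - 4*t + 4)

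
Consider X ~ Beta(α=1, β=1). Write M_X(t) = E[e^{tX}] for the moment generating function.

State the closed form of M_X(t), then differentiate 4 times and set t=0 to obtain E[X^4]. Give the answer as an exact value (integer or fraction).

M_X(t) = ₁F₁(1; 2; t)
dM/dt = ₁F₁(2; 3; t)/2
d^2M/dt^2 = ₁F₁(3; 4; t)/3
d^3M/dt^3 = ₁F₁(4; 5; t)/4
d^4M/dt^4 = ₁F₁(5; 6; t)/5

E[X^4] = d^4M/dt^4 |_{t=0} = 1/5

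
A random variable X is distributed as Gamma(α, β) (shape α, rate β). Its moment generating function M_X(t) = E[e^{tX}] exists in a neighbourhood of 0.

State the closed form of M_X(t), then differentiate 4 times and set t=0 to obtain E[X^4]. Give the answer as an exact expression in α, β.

M_X(t) = (β/(β - t))^α
M^(4)(t) = (α^4*β^α*(1/(β - t))^α + 6*α^3*β^α*(1/(β - t))^α + 11*α^2*β^α*(1/(β - t))^α + 6*α*β^α*(1/(β - t))^α)/(β^4 - 4*β^3*t + 6*β^2*t^2 - 4*β*t^3 + t^4)

E[X^4] = M^(4)(0) = α*(α^3 + 6*α^2 + 11*α + 6)/β^4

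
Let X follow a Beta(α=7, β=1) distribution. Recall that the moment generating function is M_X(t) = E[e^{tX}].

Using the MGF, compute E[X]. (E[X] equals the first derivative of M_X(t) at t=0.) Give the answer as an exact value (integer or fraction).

E[X] = D[M](0) = 7/8

M_X(t) = ₁F₁(7; 8; t)
D[M](t) = 7*₁F₁(8; 9; t)/8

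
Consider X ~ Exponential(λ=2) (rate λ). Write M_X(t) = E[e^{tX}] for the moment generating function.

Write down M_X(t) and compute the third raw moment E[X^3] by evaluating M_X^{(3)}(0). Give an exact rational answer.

E[X^3] = D^3[M](0) = 3/4

M_X(t) = 2/(2 - t)
D^3[M](t) = 12/(t^4 - 8*t^3 + 24*t^2 - 32*t + 16)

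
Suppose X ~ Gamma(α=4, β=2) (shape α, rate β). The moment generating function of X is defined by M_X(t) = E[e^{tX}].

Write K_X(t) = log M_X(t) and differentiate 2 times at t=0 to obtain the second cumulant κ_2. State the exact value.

κ_2 = K′′(0) = 1

M_X(t) = 16/(2 - t)^4
K_X(t) = log M_X(t) = -4*log(2 - t) + 4*log(2)
K′(t) = -4/(t - 2)
K′′(t) = 4/(t^2 - 4*t + 4)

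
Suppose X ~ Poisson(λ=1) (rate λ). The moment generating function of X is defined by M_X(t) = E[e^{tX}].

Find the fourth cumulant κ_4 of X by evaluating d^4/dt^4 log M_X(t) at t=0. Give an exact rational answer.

κ_4 = d^4K/dt^4 |_{t=0} = 1

M_X(t) = e^(e^(t) - 1)
K_X(t) = log M_X(t) = e^(t) - 1
dK/dt = e^(t)
d^2K/dt^2 = e^(t)
d^3K/dt^3 = e^(t)
d^4K/dt^4 = e^(t)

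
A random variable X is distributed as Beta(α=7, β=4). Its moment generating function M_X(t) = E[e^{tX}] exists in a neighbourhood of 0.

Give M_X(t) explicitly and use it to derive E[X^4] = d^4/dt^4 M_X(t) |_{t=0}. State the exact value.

E[X^4] = d^4M/dt^4 |_{t=0} = 30/143

M_X(t) = ₁F₁(7; 11; t)
dM/dt = 7*₁F₁(8; 12; t)/11
d^2M/dt^2 = 14*₁F₁(9; 13; t)/33
d^3M/dt^3 = 42*₁F₁(10; 14; t)/143
d^4M/dt^4 = 30*₁F₁(11; 15; t)/143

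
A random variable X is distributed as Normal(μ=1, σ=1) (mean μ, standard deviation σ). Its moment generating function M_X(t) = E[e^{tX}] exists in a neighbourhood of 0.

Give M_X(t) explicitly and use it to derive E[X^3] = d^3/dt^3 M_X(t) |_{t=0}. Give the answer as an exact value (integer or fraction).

M_X(t) = e^(t^2/2 + t)
M^(3)(t) = t^3*e^(t)*e^(t^2/2) + 3*t^2*e^(t)*e^(t^2/2) + 6*t*e^(t)*e^(t^2/2) + 4*e^(t)*e^(t^2/2)

E[X^3] = M^(3)(0) = 4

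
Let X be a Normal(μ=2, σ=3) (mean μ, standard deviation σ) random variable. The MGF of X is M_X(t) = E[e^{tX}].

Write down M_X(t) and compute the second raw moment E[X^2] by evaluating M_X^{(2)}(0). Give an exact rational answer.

M_X(t) = e^(9*t^2/2 + 2*t)
M′(t) = 9*t*e^(2*t)*e^(9*t^2/2) + 2*e^(2*t)*e^(9*t^2/2)
M′′(t) = 81*t^2*e^(2*t)*e^(9*t^2/2) + 36*t*e^(2*t)*e^(9*t^2/2) + 13*e^(2*t)*e^(9*t^2/2)

E[X^2] = M′′(0) = 13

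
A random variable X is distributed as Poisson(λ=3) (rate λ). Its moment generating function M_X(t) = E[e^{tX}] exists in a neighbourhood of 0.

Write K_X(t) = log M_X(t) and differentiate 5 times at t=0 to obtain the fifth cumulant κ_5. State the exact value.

M_X(t) = e^(3*e^(t) - 3)
K_X(t) = log M_X(t) = 3*e^(t) - 3
K′(t) = 3*e^(t)
K′′(t) = 3*e^(t)
K′′′(t) = 3*e^(t)
K′′′′(t) = 3*e^(t)
K′′′′′(t) = 3*e^(t)

κ_5 = K′′′′′(0) = 3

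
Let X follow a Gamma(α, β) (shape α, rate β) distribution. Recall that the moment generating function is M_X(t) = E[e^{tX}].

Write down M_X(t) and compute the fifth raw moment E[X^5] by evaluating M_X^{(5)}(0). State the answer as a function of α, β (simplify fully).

M_X(t) = (β/(β - t))^α
M′(t) = -α*β^α*(1/(β - t))^α/(-β + t)
M′′(t) = (α^2*β^α*(1/(β - t))^α + α*β^α*(1/(β - t))^α)/(β^2 - 2*β*t + t^2)
M′′′(t) = (-α^3*β^α*(1/(β - t))^α - 3*α^2*β^α*(1/(β - t))^α - 2*α*β^α*(1/(β - t))^α)/(-β^3 + 3*β^2*t - 3*β*t^2 + t^3)
M′′′′(t) = (α^4*β^α*(1/(β - t))^α + 6*α^3*β^α*(1/(β - t))^α + 11*α^2*β^α*(1/(β - t))^α + 6*α*β^α*(1/(β - t))^α)/(β^4 - 4*β^3*t + 6*β^2*t^2 - 4*β*t^3 + t^4)

E[X^5] = M′′′′′(0) = α*(α^4 + 10*α^3 + 35*α^2 + 50*α + 24)/β^5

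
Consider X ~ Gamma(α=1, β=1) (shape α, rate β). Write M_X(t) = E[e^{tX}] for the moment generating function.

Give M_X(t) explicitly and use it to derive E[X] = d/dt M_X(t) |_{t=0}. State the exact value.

E[X] = M′(0) = 1

M_X(t) = 1/(1 - t)
M′(t) = 1/(t^2 - 2*t + 1)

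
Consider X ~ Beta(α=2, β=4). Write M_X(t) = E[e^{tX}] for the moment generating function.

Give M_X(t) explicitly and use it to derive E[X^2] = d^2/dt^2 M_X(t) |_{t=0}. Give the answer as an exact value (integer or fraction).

M_X(t) = ₁F₁(2; 6; t)
M^(2)(t) = ₁F₁(4; 8; t)/7

E[X^2] = M^(2)(0) = 1/7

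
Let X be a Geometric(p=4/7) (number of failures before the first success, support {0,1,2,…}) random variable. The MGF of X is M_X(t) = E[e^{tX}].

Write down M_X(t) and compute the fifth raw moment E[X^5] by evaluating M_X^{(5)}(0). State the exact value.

E[X^5] = D^5[M](0) = 23721/128

M_X(t) = 4/(7*(1 - 3*e^(t)/7))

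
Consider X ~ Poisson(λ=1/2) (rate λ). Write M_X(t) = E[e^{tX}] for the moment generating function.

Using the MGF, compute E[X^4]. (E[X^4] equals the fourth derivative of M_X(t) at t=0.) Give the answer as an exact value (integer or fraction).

E[X^4] = M′′′′(0) = 49/16

M_X(t) = e^(e^(t)/2 - 1/2)
M′(t) = e^(-1/2)*e^(t)*e^(e^(t)/2)/2
M′′(t) = (e^(2*t)*e^(e^(t)/2) + 2*e^(t)*e^(e^(t)/2))*e^(-1/2)/4
M′′′(t) = (e^(3*t)*e^(e^(t)/2) + 6*e^(2*t)*e^(e^(t)/2) + 4*e^(t)*e^(e^(t)/2))*e^(-1/2)/8
M′′′′(t) = (e^(4*t)*e^(e^(t)/2) + 12*e^(3*t)*e^(e^(t)/2) + 28*e^(2*t)*e^(e^(t)/2) + 8*e^(t)*e^(e^(t)/2))*e^(-1/2)/16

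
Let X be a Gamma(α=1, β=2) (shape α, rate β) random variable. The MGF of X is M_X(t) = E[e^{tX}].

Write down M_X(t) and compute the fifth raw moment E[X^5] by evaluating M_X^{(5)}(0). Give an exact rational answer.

M_X(t) = 2/(2 - t)
M′(t) = 2/(t^2 - 4*t + 4)
M′′(t) = -4/(t^3 - 6*t^2 + 12*t - 8)
M′′′(t) = 12/(t^4 - 8*t^3 + 24*t^2 - 32*t + 16)
M′′′′(t) = -48/(t^5 - 10*t^4 + 40*t^3 - 80*t^2 + 80*t - 32)
M′′′′′(t) = 240/(t^6 - 12*t^5 + 60*t^4 - 160*t^3 + 240*t^2 - 192*t + 64)

E[X^5] = M′′′′′(0) = 15/4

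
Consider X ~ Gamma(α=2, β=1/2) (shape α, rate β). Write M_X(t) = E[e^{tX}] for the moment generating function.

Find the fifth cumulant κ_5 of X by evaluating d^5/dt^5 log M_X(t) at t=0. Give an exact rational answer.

M_X(t) = 1/(4*(1/2 - t)^2)
K_X(t) = log M_X(t) = -2*log(1/2 - t) - 2*log(2)
K^(5)(t) = -1536/(32*t^5 - 80*t^4 + 80*t^3 - 40*t^2 + 10*t - 1)

κ_5 = K^(5)(0) = 1536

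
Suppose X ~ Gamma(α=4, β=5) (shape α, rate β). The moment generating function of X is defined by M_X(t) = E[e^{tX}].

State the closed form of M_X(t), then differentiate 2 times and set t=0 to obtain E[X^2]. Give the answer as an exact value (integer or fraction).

M_X(t) = 625/(5 - t)^4
M′(t) = -2500/(t^5 - 25*t^4 + 250*t^3 - 1250*t^2 + 3125*t - 3125)
M′′(t) = 12500/(t^6 - 30*t^5 + 375*t^4 - 2500*t^3 + 9375*t^2 - 18750*t + 15625)

E[X^2] = M′′(0) = 4/5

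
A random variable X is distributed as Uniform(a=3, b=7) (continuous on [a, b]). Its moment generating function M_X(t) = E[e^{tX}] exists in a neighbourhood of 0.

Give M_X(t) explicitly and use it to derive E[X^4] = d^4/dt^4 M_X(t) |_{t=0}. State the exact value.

E[X^4] = D^4[M](0) = 4141/5

M_X(t) = (e^(7*t) - e^(3*t))/(4*t)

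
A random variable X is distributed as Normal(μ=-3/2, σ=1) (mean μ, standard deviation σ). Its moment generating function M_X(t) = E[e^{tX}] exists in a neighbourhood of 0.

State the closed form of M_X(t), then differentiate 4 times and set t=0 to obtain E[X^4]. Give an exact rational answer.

M_X(t) = e^(t^2/2 - 3*t/2)
D^4[M](t) = (16*t^4*e^(t^2/2) - 96*t^3*e^(t^2/2) + 312*t^2*e^(t^2/2) - 504*t*e^(t^2/2) + 345*e^(t^2/2))*e^(-3*t/2)/16

E[X^4] = D^4[M](0) = 345/16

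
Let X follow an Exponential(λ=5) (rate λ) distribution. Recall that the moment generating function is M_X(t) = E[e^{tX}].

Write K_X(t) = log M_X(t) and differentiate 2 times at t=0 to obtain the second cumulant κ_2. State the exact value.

κ_2 = K′′(0) = 1/25

M_X(t) = 5/(5 - t)
K_X(t) = log M_X(t) = -log(5 - t) + log(5)
K′(t) = -1/(t - 5)
K′′(t) = 1/(t^2 - 10*t + 25)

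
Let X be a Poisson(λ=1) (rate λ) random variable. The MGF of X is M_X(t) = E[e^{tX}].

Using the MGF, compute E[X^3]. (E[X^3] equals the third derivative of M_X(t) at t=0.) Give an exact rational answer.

E[X^3] = D^3[M](0) = 5

M_X(t) = e^(e^(t) - 1)
D^3[M](t) = (e^(3*t)*e^(e^(t)) + 3*e^(2*t)*e^(e^(t)) + e^(t)*e^(e^(t)))*e^(-1)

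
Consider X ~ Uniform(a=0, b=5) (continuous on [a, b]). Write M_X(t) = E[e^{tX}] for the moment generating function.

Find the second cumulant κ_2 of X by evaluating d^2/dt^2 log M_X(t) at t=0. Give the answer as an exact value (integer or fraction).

M_X(t) = (e^(5*t) - 1)/(5*t)
K_X(t) = log M_X(t) = -log(t) + log(e^(5*t) - 1) - log(5)
K′(t) = (5*t*e^(5*t) - e^(5*t) + 1)/(t*e^(5*t) - t)
K′′(t) = (-25*t^2*e^(5*t) + e^(10*t) - 2*e^(5*t) + 1)/(t^2*e^(10*t) - 2*t^2*e^(5*t) + t^2)

κ_2 = K′′(0) = 25/12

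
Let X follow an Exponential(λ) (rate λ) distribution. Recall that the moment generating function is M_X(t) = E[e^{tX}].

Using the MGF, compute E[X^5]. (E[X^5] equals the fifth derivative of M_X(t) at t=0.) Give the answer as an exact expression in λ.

E[X^5] = M^(5)(0) = 120/λ^5

M_X(t) = λ/(λ - t)
M^(5)(t) = 120*λ/(λ^6 - 6*λ^5*t + 15*λ^4*t^2 - 20*λ^3*t^3 + 15*λ^2*t^4 - 6*λ*t^5 + t^6)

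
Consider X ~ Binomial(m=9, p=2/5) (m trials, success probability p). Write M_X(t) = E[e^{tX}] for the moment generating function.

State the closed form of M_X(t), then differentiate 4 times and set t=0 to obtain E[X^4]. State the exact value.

M_X(t) = (2*e^(t)/5 + 3/5)^9

E[X^4] = M^(4)(0) = 221994/625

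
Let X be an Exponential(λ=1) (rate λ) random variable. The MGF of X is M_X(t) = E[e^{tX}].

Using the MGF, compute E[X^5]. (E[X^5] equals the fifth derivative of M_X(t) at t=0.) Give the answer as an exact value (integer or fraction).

E[X^5] = M′′′′′(0) = 120

M_X(t) = 1/(1 - t)
M′(t) = 1/(t^2 - 2*t + 1)
M′′(t) = -2/(t^3 - 3*t^2 + 3*t - 1)
M′′′(t) = 6/(t^4 - 4*t^3 + 6*t^2 - 4*t + 1)
M′′′′(t) = -24/(t^5 - 5*t^4 + 10*t^3 - 10*t^2 + 5*t - 1)
M′′′′′(t) = 120/(t^6 - 6*t^5 + 15*t^4 - 20*t^3 + 15*t^2 - 6*t + 1)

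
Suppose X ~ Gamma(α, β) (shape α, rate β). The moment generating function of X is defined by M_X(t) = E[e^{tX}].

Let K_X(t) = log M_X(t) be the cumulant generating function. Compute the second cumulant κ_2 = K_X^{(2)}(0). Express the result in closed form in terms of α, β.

κ_2 = K′′(0) = α/β^2

M_X(t) = (β/(β - t))^α
K_X(t) = log M_X(t) = α*(log(β) - log(β - t))
K′(t) = -α/(-β + t)
K′′(t) = α/(β^2 - 2*β*t + t^2)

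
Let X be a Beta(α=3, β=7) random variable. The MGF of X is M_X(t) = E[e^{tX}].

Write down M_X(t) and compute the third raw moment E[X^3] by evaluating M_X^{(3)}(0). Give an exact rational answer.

E[X^3] = M′′′(0) = 1/22

M_X(t) = ₁F₁(3; 10; t)
M′(t) = 3*₁F₁(4; 11; t)/10
M′′(t) = 6*₁F₁(5; 12; t)/55
M′′′(t) = ₁F₁(6; 13; t)/22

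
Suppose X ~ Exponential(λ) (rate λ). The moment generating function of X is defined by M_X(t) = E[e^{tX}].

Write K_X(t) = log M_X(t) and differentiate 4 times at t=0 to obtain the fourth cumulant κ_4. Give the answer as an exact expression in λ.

κ_4 = K′′′′(0) = 6/λ^4

M_X(t) = λ/(λ - t)
K_X(t) = log M_X(t) = log(λ) - log(λ - t)
K′(t) = -1/(-λ + t)
K′′(t) = 1/(λ^2 - 2*λ*t + t^2)
K′′′(t) = -2/(-λ^3 + 3*λ^2*t - 3*λ*t^2 + t^3)
K′′′′(t) = 6/(λ^4 - 4*λ^3*t + 6*λ^2*t^2 - 4*λ*t^3 + t^4)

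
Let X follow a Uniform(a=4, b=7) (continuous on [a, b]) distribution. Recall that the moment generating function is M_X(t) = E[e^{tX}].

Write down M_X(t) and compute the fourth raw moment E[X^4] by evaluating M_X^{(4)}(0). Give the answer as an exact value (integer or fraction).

E[X^4] = M^(4)(0) = 5261/5

M_X(t) = (e^(7*t) - e^(4*t))/(3*t)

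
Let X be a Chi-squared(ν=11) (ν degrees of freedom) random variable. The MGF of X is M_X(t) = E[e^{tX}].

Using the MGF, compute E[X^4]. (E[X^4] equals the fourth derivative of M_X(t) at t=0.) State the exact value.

M_X(t) = (1 - 2*t)^(-11/2)
dM/dt = 11/(64*t^6*√(1 - 2*t) - 192*t^5*√(1 - 2*t) + 240*t^4*√(1 - 2*t) - 160*t^3*√(1 - 2*t) + 60*t^2*√(1 - 2*t) - 12*t*√(1 - 2*t) + √(1 - 2*t))
d^2M/dt^2 = -143/(128*t^7*√(1 - 2*t) - 448*t^6*√(1 - 2*t) + 672*t^5*√(1 - 2*t) - 560*t^4*√(1 - 2*t) + 280*t^3*√(1 - 2*t) - 84*t^2*√(1 - 2*t) + 14*t*√(1 - 2*t) - √(1 - 2*t))

E[X^4] = d^4M/dt^4 |_{t=0} = 36465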